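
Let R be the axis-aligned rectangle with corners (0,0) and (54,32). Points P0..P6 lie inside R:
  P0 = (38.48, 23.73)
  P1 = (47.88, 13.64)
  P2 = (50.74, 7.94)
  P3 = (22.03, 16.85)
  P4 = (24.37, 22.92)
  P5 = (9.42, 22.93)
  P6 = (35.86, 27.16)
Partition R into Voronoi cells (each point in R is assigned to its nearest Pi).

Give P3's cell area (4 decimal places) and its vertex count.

1. box [0,54]×[0,32]: [(0, 0) (54, 0) (54, 32) (0, 32)]
2. ⊥bis P3·P0 via (30.255,20.29): [(0, 0) (38.741, 0) (25.3574, 32) (0, 32)]  |A|=1025.5756
3. ⊥bis P3·P1 via (34.955,15.245): [(0, 0) (33.0619, 0) (34.3621, 10.4701) (25.3574, 32) (0, 32)]  |A|=995.8452
4. ⊥bis P3·P2 via (36.385,12.395): [(0, 0) (32.5383, 0) (33.4112, 2.8127) (34.3621, 10.4701) (25.3574, 32) (0, 32)]  |A|=995.1088
5. ⊥bis P3·P4 via (23.2,19.885): [(0, 28.8287) (0, 0) (32.5383, 0) (33.4112, 2.8127) (34.3621, 10.4701) (31.8131, 16.5646)]  |A|=748.963
6. ⊥bis P3·P5 via (15.725,19.89): [(16.8946, 22.3158) (6.1349, 0) (32.5383, 0) (33.4112, 2.8127) (34.3621, 10.4701) (31.8131, 16.5646)]  |A|=436.9863
7. ⊥bis P3·P6 via (28.945,22.005): [(16.8946, 22.3158) (6.1349, 0) (32.5383, 0) (33.4112, 2.8127) (34.3621, 10.4701) (31.8131, 16.5646)]  |A|=436.9863
8. canonical 6-gon: [(16.8946, 22.3158) (6.1349, 0) (32.5383, 0) (33.4112, 2.8127) (34.3621, 10.4701) (31.8131, 16.5646)]
9. shoelace: 436.9863

Area of P3's cell: 436.9863 (6 vertices)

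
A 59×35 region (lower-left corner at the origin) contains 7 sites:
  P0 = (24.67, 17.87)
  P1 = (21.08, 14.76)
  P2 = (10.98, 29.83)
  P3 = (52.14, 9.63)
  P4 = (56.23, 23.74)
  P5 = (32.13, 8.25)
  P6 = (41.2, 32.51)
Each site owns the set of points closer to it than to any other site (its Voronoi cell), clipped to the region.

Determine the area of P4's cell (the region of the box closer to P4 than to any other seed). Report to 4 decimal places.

1. box [0,59]×[0,35]: [(0, 0) (59, 0) (59, 35) (0, 35)]
2. ⊥bis P4·P0 via (40.45,20.805): [(44.3196, 0) (59, 0) (59, 35) (37.8098, 35)]  |A|=627.735
3. ⊥bis P4·P1 via (38.655,19.25): [(44.3196, 0) (59, 0) (59, 35) (37.8098, 35)]  |A|=627.735
4. ⊥bis P4·P2 via (33.605,26.785): [(44.3196, 0) (59, 0) (59, 35) (37.8098, 35)]  |A|=627.735
5. ⊥bis P4·P3 via (54.185,16.685): [(40.4773, 20.6584) (59, 15.2893) (59, 35) (37.8098, 35)]  |A|=334.4987
6. ⊥bis P4·P5 via (44.18,15.995): [(40.19, 22.2028) (41.3442, 20.4071) (59, 15.2893) (59, 35) (37.8098, 35)]  |A|=333.8654
7. ⊥bis P4·P6 via (48.715,28.125): [(43.7968, 19.6962) (59, 15.2893) (59, 35) (52.7266, 35)]  |A|=197.8368
8. canonical 4-gon: [(43.7968, 19.6962) (59, 15.2893) (59, 35) (52.7266, 35)]
9. shoelace: 197.8368

Area of P4's cell: 197.8368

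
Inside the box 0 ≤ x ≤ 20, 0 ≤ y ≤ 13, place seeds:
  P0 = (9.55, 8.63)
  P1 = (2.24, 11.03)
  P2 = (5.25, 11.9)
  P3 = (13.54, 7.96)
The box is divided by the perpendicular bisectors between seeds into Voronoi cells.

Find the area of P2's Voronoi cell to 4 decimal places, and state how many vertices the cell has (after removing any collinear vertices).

1. box [0,20]×[0,13]: [(0, 0) (20, 0) (20, 13) (0, 13)]
2. ⊥bis P2·P0 via (7.4,10.265): [(0, 0.5341) (9.4799, 13) (0, 13)]  |A|=59.0875
3. ⊥bis P2·P1 via (3.745,11.465): [(5.0029, 7.1129) (9.4799, 13) (3.3013, 13)]  |A|=18.1869
4. ⊥bis P2·P3 via (9.395,9.93): [(5.0029, 7.1129) (9.4799, 13) (3.3013, 13)]  |A|=18.1869
5. canonical 3-gon: [(5.0029, 7.1129) (9.4799, 13) (3.3013, 13)]
6. shoelace: 18.1869

Area of P2's cell: 18.1869 (3 vertices)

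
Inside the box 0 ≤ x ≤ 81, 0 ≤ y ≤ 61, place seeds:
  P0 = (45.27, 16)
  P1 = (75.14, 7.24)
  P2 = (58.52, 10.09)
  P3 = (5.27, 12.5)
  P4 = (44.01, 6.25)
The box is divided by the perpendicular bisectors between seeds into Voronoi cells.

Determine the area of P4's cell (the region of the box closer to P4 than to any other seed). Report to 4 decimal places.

Area of P4's cell: 333.0472

1. box [0,81]×[0,61]: [(0, 0) (81, 0) (81, 61) (0, 61)]
2. ⊥bis P4·P0 via (44.64,11.125): [(0, 16.8939) (0, 0) (81, 0) (81, 6.4262)]  |A|=944.4612
3. ⊥bis P4·P1 via (59.575,6.745): [(59.4968, 9.205) (0, 16.8939) (0, 0) (59.7895, 0)]  |A|=777.7477
4. ⊥bis P4·P2 via (51.265,8.17): [(50.6899, 10.3432) (0, 16.8939) (0, 0) (53.4272, 0)]  |A|=704.4769
5. ⊥bis P4·P3 via (24.64,9.375): [(50.6899, 10.3432) (25.325, 13.6211) (23.1275, 0) (53.4272, 0)]  |A|=333.0472
6. canonical 4-gon: [(50.6899, 10.3432) (25.325, 13.6211) (23.1275, 0) (53.4272, 0)]
7. shoelace: 333.0472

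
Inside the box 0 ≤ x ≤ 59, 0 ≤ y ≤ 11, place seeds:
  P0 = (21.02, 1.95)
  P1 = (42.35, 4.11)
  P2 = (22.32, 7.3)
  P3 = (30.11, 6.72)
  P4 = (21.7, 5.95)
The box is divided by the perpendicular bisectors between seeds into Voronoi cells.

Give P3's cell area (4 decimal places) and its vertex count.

1. box [0,59]×[0,11]: [(0, 0) (59, 0) (59, 11) (0, 11)]
2. ⊥bis P3·P0 via (25.565,4.335): [(27.8398, 0) (59, 0) (59, 11) (22.0675, 11)]  |A|=374.5097
3. ⊥bis P3·P1 via (36.23,5.415): [(27.8398, 0) (35.0753, 0) (37.4209, 11) (22.0675, 11)]  |A|=124.2391
4. ⊥bis P3·P2 via (26.215,7.01): [(25.9598, 3.5826) (27.8398, 0) (35.0753, 0) (37.4209, 11) (26.5121, 11)]  |A|=107.7556
5. ⊥bis P3·P4 via (25.905,6.335): [(26.0483, 4.7704) (26.1987, 3.1274) (27.8398, 0) (35.0753, 0) (37.4209, 11) (26.5121, 11)]  |A|=107.5936
6. canonical 6-gon: [(26.0483, 4.7704) (26.1987, 3.1274) (27.8398, 0) (35.0753, 0) (37.4209, 11) (26.5121, 11)]
7. shoelace: 107.5936

Area of P3's cell: 107.5936 (6 vertices)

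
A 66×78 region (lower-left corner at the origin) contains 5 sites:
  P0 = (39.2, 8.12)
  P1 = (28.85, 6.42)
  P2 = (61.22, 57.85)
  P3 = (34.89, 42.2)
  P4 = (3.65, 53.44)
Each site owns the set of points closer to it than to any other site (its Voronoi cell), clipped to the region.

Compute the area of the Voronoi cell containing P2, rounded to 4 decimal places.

1. box [0,66]×[0,78]: [(0, 0) (66, 0) (66, 78) (0, 78)]
2. ⊥bis P2·P0 via (50.21,32.985): [(0, 55.2175) (66, 25.9933) (66, 78) (0, 78)]  |A|=2468.0413
3. ⊥bis P2·P1 via (45.035,32.135): [(0, 60.48) (28.2006, 42.7306) (66, 25.9933) (66, 78) (0, 78)]  |A|=2393.8393
4. ⊥bis P2·P3 via (48.055,50.025): [(61.0312, 28.1935) (66, 25.9933) (66, 78) (31.4272, 78)]  |A|=990.1797
5. ⊥bis P2·P4 via (32.435,55.645): [(61.0312, 28.1935) (66, 25.9933) (66, 78) (31.4272, 78)]  |A|=990.1797
6. canonical 4-gon: [(61.0312, 28.1935) (66, 25.9933) (66, 78) (31.4272, 78)]
7. shoelace: 990.1797

Area of P2's cell: 990.1797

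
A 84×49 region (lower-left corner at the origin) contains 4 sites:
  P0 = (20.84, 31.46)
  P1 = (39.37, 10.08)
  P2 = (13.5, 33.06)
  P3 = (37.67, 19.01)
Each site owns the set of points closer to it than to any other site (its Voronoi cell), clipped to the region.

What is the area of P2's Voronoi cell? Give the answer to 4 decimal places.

1. box [0,84]×[0,49]: [(0, 0) (84, 0) (84, 49) (0, 49)]
2. ⊥bis P2·P0 via (17.17,32.26): [(0, 0) (10.1378, 0) (20.819, 49) (0, 49)]  |A|=758.4439
3. ⊥bis P2·P1 via (26.435,21.57): [(0, 0) (7.2746, 0) (11.069, 4.2715) (20.819, 49) (0, 49)]  |A|=752.3288
4. ⊥bis P2·P3 via (25.585,26.035): [(0, 0) (7.2746, 0) (11.069, 4.2715) (20.819, 49) (0, 49)]  |A|=752.3288
5. canonical 5-gon: [(0, 0) (7.2746, 0) (11.069, 4.2715) (20.819, 49) (0, 49)]
6. shoelace: 752.3288

Area of P2's cell: 752.3288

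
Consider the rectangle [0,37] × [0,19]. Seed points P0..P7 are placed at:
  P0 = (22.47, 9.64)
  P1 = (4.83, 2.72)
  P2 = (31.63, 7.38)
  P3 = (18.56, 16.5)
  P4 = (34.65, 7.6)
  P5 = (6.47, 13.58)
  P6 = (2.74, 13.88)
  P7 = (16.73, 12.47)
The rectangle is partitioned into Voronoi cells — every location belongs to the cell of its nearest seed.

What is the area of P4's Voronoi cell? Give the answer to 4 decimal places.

Area of P4's cell: 76.1221

1. box [0,37]×[0,19]: [(0, 0) (37, 0) (37, 19) (0, 19)]
2. ⊥bis P4·P0 via (28.56,8.62): [(27.1163, 0) (37, 0) (37, 19) (30.2985, 19)]  |A|=157.5596
3. ⊥bis P4·P1 via (19.74,5.16): [(27.1163, 0) (37, 0) (37, 19) (30.2985, 19)]  |A|=157.5596
4. ⊥bis P4·P2 via (33.14,7.49): [(33.6856, 0) (37, 0) (37, 19) (32.3015, 19)]  |A|=76.1221
5. ⊥bis P4·P3 via (26.605,12.05): [(33.6856, 0) (37, 0) (37, 19) (32.3015, 19)]  |A|=76.1221
6. ⊥bis P4·P5 via (20.56,10.59): [(33.6856, 0) (37, 0) (37, 19) (32.3015, 19)]  |A|=76.1221
7. ⊥bis P4·P6 via (18.695,10.74): [(33.6856, 0) (37, 0) (37, 19) (32.3015, 19)]  |A|=76.1221
8. ⊥bis P4·P7 via (25.69,10.035): [(33.6856, 0) (37, 0) (37, 19) (32.3015, 19)]  |A|=76.1221
9. canonical 4-gon: [(33.6856, 0) (37, 0) (37, 19) (32.3015, 19)]
10. shoelace: 76.1221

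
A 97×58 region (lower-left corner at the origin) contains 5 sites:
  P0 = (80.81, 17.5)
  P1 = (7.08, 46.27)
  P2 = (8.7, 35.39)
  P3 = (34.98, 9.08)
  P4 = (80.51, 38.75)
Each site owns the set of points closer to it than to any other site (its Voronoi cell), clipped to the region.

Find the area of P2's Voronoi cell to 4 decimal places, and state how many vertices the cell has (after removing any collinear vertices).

Area of P2's cell: 903.9635 (4 vertices)

1. box [0,97]×[0,58]: [(0, 0) (97, 0) (97, 58) (0, 58)]
2. ⊥bis P2·P0 via (44.755,26.445): [(0, 0) (38.1942, 0) (52.5836, 58) (0, 58)]  |A|=2632.5549
3. ⊥bis P2·P1 via (7.89,40.83): [(0, 39.6552) (0, 0) (38.1942, 0) (49.8748, 47.0814)]  |A|=1888.0144
4. ⊥bis P2·P3 via (21.84,22.235): [(46.1612, 46.5285) (0, 39.6552) (0, 0.4199)]  |A|=905.5743
5. ⊥bis P2·P4 via (44.605,37.07): [(44.2517, 44.6211) (44.1763, 46.2329) (0, 39.6552) (0, 0.4199)]  |A|=903.9635
6. canonical 4-gon: [(44.2517, 44.6211) (44.1763, 46.2329) (0, 39.6552) (0, 0.4199)]
7. shoelace: 903.9635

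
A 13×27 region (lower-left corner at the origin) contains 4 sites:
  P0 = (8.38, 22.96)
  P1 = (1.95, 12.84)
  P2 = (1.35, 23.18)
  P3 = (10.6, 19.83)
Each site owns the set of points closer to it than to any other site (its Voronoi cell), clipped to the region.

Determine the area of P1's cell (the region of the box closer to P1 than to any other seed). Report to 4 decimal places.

1. box [0,13]×[0,27]: [(0, 0) (13, 0) (13, 27) (0, 27)]
2. ⊥bis P1·P0 via (5.165,17.9): [(0, 21.1817) (0, 0) (13, 0) (13, 12.9218)]  |A|=221.6731
3. ⊥bis P1·P2 via (1.65,18.01): [(4.7122, 18.1877) (0, 17.9143) (0, 0) (13, 0) (13, 12.9218)]  |A|=213.9746
4. ⊥bis P1·P3 via (6.275,16.335): [(4.8471, 18.102) (4.7122, 18.1877) (0, 17.9143) (0, 0) (13, 0) (13, 8.0129)]  |A|=193.9638
5. canonical 6-gon: [(4.8471, 18.102) (4.7122, 18.1877) (0, 17.9143) (0, 0) (13, 0) (13, 8.0129)]
6. shoelace: 193.9638

Area of P1's cell: 193.9638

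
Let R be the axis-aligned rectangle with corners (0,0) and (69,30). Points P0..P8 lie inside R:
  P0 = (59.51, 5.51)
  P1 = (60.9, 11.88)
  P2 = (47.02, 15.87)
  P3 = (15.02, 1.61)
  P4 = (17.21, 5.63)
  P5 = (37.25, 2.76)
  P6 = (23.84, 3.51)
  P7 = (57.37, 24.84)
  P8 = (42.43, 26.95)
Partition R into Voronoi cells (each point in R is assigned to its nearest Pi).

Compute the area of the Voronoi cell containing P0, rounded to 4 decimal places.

Area of P0's cell: 170.3537

1. box [0,69]×[0,30]: [(0, 0) (69, 0) (69, 30) (0, 30)]
2. ⊥bis P0·P1 via (60.205,8.695): [(0, 21.8324) (0, 0) (69, 0) (69, 6.7758)]  |A|=986.9827
3. ⊥bis P0·P2 via (53.265,10.69): [(52.9274, 10.283) (44.398, 0) (69, 0) (69, 6.7758)]  |A|=180.944
4. ⊥bis P0·P3 via (37.265,3.56): [(52.9274, 10.283) (44.398, 0) (69, 0) (69, 6.7758)]  |A|=180.944
5. ⊥bis P0·P4 via (38.36,5.57): [(52.9274, 10.283) (44.398, 0) (69, 0) (69, 6.7758)]  |A|=180.944
6. ⊥bis P0·P5 via (48.38,4.135): [(52.9274, 10.283) (48.3084, 4.7144) (48.8908, 0) (69, 0) (69, 6.7758)]  |A|=170.3537
7. ⊥bis P0·P6 via (41.675,4.51): [(52.9274, 10.283) (48.3084, 4.7144) (48.8908, 0) (69, 0) (69, 6.7758)]  |A|=170.3537
8. ⊥bis P0·P7 via (58.44,15.175): [(52.9274, 10.283) (48.3084, 4.7144) (48.8908, 0) (69, 0) (69, 6.7758)]  |A|=170.3537
9. ⊥bis P0·P8 via (50.97,16.23): [(52.9274, 10.283) (48.3084, 4.7144) (48.8908, 0) (69, 0) (69, 6.7758)]  |A|=170.3537
10. canonical 5-gon: [(52.9274, 10.283) (48.3084, 4.7144) (48.8908, 0) (69, 0) (69, 6.7758)]
11. shoelace: 170.3537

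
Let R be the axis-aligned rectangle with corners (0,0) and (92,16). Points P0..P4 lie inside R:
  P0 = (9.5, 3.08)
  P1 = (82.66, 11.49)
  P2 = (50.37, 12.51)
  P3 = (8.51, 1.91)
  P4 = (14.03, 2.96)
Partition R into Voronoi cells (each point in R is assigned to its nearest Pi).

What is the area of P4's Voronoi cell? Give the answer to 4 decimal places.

1. box [0,92]×[0,16]: [(0, 0) (92, 0) (92, 16) (0, 16)]
2. ⊥bis P4·P0 via (11.765,3.02): [(11.685, 0) (92, 0) (92, 16) (12.1088, 16)]  |A|=1281.6493
3. ⊥bis P4·P1 via (48.345,7.225): [(11.685, 0) (49.243, 0) (47.2544, 16) (12.1088, 16)]  |A|=581.6281
4. ⊥bis P4·P2 via (32.2,7.735): [(11.685, 0) (34.2327, 0) (30.028, 16) (12.1088, 16)]  |A|=323.735
5. ⊥bis P4·P3 via (11.27,2.435): [(11.6909, 0.2223) (11.7332, 0) (34.2327, 0) (30.028, 16) (12.1088, 16)]  |A|=323.7297
6. canonical 5-gon: [(11.6909, 0.2223) (11.7332, 0) (34.2327, 0) (30.028, 16) (12.1088, 16)]
7. shoelace: 323.7297

Area of P4's cell: 323.7297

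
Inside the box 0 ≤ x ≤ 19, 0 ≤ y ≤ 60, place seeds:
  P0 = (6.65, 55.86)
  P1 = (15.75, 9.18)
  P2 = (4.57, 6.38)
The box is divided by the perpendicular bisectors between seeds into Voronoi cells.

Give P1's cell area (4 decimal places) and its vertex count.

1. box [0,19]×[0,60]: [(0, 0) (19, 0) (19, 60) (0, 60)]
2. ⊥bis P1·P0 via (11.2,32.52): [(0, 30.3366) (0, 0) (19, 0) (19, 34.0406)]  |A|=611.5833
3. ⊥bis P1·P2 via (10.16,7.78): [(4.3008, 31.175) (12.1085, 0) (19, 0) (19, 34.0406)]  |A|=357.6066
4. canonical 4-gon: [(4.3008, 31.175) (12.1085, 0) (19, 0) (19, 34.0406)]
5. shoelace: 357.6066

Area of P1's cell: 357.6066 (4 vertices)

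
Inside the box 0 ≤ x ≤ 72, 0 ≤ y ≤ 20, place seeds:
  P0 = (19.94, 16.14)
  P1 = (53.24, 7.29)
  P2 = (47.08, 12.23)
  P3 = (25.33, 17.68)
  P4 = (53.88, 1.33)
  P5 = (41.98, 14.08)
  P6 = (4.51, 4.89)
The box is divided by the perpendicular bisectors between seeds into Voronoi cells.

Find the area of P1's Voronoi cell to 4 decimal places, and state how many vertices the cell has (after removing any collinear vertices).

Area of P1's cell: 297.8250 (4 vertices)

1. box [0,72]×[0,20]: [(0, 0) (72, 0) (72, 20) (0, 20)]
2. ⊥bis P1·P0 via (36.59,11.715): [(33.4766, 0) (72, 0) (72, 20) (38.7919, 20)]  |A|=717.3158
3. ⊥bis P1·P2 via (50.16,9.76): [(42.333, 0) (72, 0) (72, 20) (58.3719, 20)]  |A|=432.9506
4. ⊥bis P1·P3 via (39.285,12.485): [(42.333, 0) (72, 0) (72, 20) (58.3719, 20)]  |A|=432.9506
5. ⊥bis P1·P4 via (53.56,4.31): [(45.0572, 3.3969) (72, 6.2901) (72, 20) (58.3719, 20)]  |A|=297.825
6. ⊥bis P1·P5 via (47.61,10.685): [(45.0572, 3.3969) (72, 6.2901) (72, 20) (58.3719, 20)]  |A|=297.825
7. ⊥bis P1·P6 via (28.875,6.09): [(45.0572, 3.3969) (72, 6.2901) (72, 20) (58.3719, 20)]  |A|=297.825
8. canonical 4-gon: [(45.0572, 3.3969) (72, 6.2901) (72, 20) (58.3719, 20)]
9. shoelace: 297.825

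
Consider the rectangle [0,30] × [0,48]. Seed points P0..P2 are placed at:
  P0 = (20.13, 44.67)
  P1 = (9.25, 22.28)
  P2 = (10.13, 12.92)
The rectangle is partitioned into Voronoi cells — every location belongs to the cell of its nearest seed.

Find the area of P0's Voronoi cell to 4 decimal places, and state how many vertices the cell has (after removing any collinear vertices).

Area of P0's cell: 440.2692 (4 vertices)

1. box [0,30]×[0,48]: [(0, 0) (30, 0) (30, 48) (0, 48)]
2. ⊥bis P0·P1 via (14.69,33.475): [(0, 40.6133) (30, 26.0354) (30, 48) (0, 48)]  |A|=440.2692
3. ⊥bis P0·P2 via (15.13,28.795): [(0, 40.6133) (30, 26.0354) (30, 48) (0, 48)]  |A|=440.2692
4. canonical 4-gon: [(0, 40.6133) (30, 26.0354) (30, 48) (0, 48)]
5. shoelace: 440.2692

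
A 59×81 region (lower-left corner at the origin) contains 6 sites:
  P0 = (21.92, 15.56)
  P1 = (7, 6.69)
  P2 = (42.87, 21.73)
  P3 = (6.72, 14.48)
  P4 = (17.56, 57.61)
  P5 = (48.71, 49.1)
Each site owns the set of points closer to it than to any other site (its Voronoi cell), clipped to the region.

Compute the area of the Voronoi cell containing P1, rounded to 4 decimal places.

Area of P1's cell: 190.0203

1. box [0,59]×[0,81]: [(0, 0) (59, 0) (59, 81) (0, 81)]
2. ⊥bis P1·P0 via (14.46,11.125): [(0, 35.4478) (0, 0) (21.0739, 0)]  |A|=373.5109
3. ⊥bis P1·P2 via (24.935,14.21): [(0, 35.4478) (0, 0) (21.0739, 0)]  |A|=373.5109
4. ⊥bis P1·P3 via (6.86,10.585): [(14.6153, 10.8638) (0, 10.3384) (0, 0) (21.0739, 0)]  |A|=190.0203
5. ⊥bis P1·P4 via (12.28,32.15): [(14.6153, 10.8638) (0, 10.3384) (0, 0) (21.0739, 0)]  |A|=190.0203
6. ⊥bis P1·P5 via (27.855,27.895): [(14.6153, 10.8638) (0, 10.3384) (0, 0) (21.0739, 0)]  |A|=190.0203
7. canonical 4-gon: [(14.6153, 10.8638) (0, 10.3384) (0, 0) (21.0739, 0)]
8. shoelace: 190.0203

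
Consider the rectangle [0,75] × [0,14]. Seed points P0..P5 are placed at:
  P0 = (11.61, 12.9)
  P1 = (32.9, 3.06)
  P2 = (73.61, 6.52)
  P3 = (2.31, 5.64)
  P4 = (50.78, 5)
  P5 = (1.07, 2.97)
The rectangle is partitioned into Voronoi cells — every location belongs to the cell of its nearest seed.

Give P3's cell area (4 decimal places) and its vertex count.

1. box [0,75]×[0,14]: [(0, 0) (75, 0) (75, 14) (0, 14)]
2. ⊥bis P3·P0 via (6.96,9.27): [(0, 0) (14.1966, 0) (3.2675, 14) (0, 14)]  |A|=122.2489
3. ⊥bis P3·P1 via (17.605,4.35): [(0, 0) (14.1966, 0) (3.2675, 14) (0, 14)]  |A|=122.2489
4. ⊥bis P3·P2 via (37.96,6.08): [(0, 0) (14.1966, 0) (3.2675, 14) (0, 14)]  |A|=122.2489
5. ⊥bis P3·P4 via (26.545,5.32): [(0, 0) (14.1966, 0) (3.2675, 14) (0, 14)]  |A|=122.2489
6. ⊥bis P3·P5 via (1.69,4.305): [(0, 5.0899) (10.9596, 0) (14.1966, 0) (3.2675, 14) (0, 14)]  |A|=94.3573
7. canonical 5-gon: [(0, 5.0899) (10.9596, 0) (14.1966, 0) (3.2675, 14) (0, 14)]
8. shoelace: 94.3573

Area of P3's cell: 94.3573 (5 vertices)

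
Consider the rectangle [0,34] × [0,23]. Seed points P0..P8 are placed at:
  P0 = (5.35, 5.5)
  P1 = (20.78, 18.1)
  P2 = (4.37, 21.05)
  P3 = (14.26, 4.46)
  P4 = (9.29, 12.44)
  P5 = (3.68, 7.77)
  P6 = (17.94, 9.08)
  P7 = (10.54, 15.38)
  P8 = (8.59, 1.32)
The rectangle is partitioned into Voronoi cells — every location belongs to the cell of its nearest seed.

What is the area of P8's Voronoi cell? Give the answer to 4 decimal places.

Area of P8's cell: 29.6387

1. box [0,34]×[0,23]: [(0, 0) (34, 0) (34, 23) (0, 23)]
2. ⊥bis P8·P0 via (6.97,3.41): [(2.5707, 0) (34, 0) (34, 23) (32.2435, 23)]  |A|=381.6367
3. ⊥bis P8·P1 via (14.685,9.71): [(14.8981, 9.5552) (2.5707, 0) (28.0512, 0)]  |A|=121.7358
4. ⊥bis P8·P2 via (6.48,11.185): [(14.8981, 9.5552) (2.5707, 0) (28.0512, 0)]  |A|=121.7358
5. ⊥bis P8·P3 via (11.425,2.89): [(9.8855, 5.6699) (2.5707, 0) (13.0255, 0)]  |A|=29.6387
6. ⊥bis P8·P4 via (8.94,6.88): [(9.8855, 5.6699) (2.5707, 0) (13.0255, 0)]  |A|=29.6387
7. ⊥bis P8·P5 via (6.135,4.545): [(9.8855, 5.6699) (2.5707, 0) (13.0255, 0)]  |A|=29.6387
8. ⊥bis P8·P6 via (13.265,5.2): [(9.8855, 5.6699) (2.5707, 0) (13.0255, 0)]  |A|=29.6387
9. ⊥bis P8·P7 via (9.565,8.35): [(9.8855, 5.6699) (2.5707, 0) (13.0255, 0)]  |A|=29.6387
10. canonical 3-gon: [(9.8855, 5.6699) (2.5707, 0) (13.0255, 0)]
11. shoelace: 29.6387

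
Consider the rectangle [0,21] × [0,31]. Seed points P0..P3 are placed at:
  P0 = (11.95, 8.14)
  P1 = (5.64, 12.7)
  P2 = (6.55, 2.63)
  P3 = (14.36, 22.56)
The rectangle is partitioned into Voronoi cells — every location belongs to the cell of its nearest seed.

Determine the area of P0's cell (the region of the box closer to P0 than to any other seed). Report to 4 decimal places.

1. box [0,21]×[0,31]: [(0, 0) (21, 0) (21, 31) (0, 31)]
2. ⊥bis P0·P1 via (8.795,10.42): [(1.2649, 0) (21, 0) (21, 27.3089)]  |A|=269.4729
3. ⊥bis P0·P2 via (9.25,5.385): [(6.8536, 7.7336) (14.7447, 0) (21, 0) (21, 27.3089)]  |A|=217.3494
4. ⊥bis P0·P3 via (13.155,15.35): [(12.4436, 15.4689) (6.8536, 7.7336) (14.7447, 0) (21, 0) (21, 14.0389)]  |A|=160.5777
5. canonical 5-gon: [(12.4436, 15.4689) (6.8536, 7.7336) (14.7447, 0) (21, 0) (21, 14.0389)]
6. shoelace: 160.5777

Area of P0's cell: 160.5777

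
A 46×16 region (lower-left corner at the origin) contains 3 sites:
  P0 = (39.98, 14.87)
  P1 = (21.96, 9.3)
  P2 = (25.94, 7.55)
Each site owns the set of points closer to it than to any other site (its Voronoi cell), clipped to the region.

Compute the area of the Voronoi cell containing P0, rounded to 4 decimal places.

Area of P0's cell: 181.8626

1. box [0,46]×[0,16]: [(0, 0) (46, 0) (46, 16) (0, 16)]
2. ⊥bis P0·P1 via (30.97,12.085): [(34.7055, 0) (46, 0) (46, 16) (29.7599, 16)]  |A|=220.2772
3. ⊥bis P0·P2 via (32.96,11.21): [(38.8045, 0) (46, 0) (46, 16) (30.4626, 16)]  |A|=181.8626
4. canonical 4-gon: [(38.8045, 0) (46, 0) (46, 16) (30.4626, 16)]
5. shoelace: 181.8626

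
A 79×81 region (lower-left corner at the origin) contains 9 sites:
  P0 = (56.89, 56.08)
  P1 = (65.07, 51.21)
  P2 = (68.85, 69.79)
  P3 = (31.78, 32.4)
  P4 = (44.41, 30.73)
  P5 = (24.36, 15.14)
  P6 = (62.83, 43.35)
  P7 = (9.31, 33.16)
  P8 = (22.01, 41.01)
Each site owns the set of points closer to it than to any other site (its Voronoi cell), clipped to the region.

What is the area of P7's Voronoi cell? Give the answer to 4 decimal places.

1. box [0,79]×[0,81]: [(0, 0) (79, 0) (79, 81) (0, 81)]
2. ⊥bis P7·P0 via (33.1,44.62): [(0, 0) (54.5941, 0) (15.5752, 81) (0, 81)]  |A|=2841.8579
3. ⊥bis P7·P1 via (37.19,42.185): [(0, 0) (50.8457, 0) (43.1661, 23.7236) (15.5752, 81) (0, 81)]  |A|=2797.3944
4. ⊥bis P7·P2 via (39.08,51.475): [(0, 0) (50.8457, 0) (43.1661, 23.7236) (15.5752, 81) (0, 81)]  |A|=2797.3944
5. ⊥bis P7·P3 via (20.545,32.78): [(0, 0) (19.4363, 0) (21.7429, 68.1964) (15.5752, 81) (0, 81)]  |A|=1643.0386
6. ⊥bis P7·P4 via (26.86,31.945): [(0, 0) (19.4363, 0) (21.7429, 68.1964) (15.5752, 81) (0, 81)]  |A|=1643.0386
7. ⊥bis P7·P5 via (16.835,24.15): [(0, 10.0897) (20.3525, 27.0877) (21.7429, 68.1964) (15.5752, 81) (0, 81)]  |A|=1277.1211
8. ⊥bis P7·P6 via (36.07,38.255): [(0, 10.0897) (20.3525, 27.0877) (21.7429, 68.1964) (15.5752, 81) (0, 81)]  |A|=1277.1211
9. ⊥bis P7·P8 via (15.66,37.085): [(0, 62.4203) (0, 10.0897) (20.3525, 27.0877) (20.4296, 29.3686)]  |A|=557.1015
10. canonical 4-gon: [(0, 62.4203) (0, 10.0897) (20.3525, 27.0877) (20.4296, 29.3686)]
11. shoelace: 557.1015

Area of P7's cell: 557.1015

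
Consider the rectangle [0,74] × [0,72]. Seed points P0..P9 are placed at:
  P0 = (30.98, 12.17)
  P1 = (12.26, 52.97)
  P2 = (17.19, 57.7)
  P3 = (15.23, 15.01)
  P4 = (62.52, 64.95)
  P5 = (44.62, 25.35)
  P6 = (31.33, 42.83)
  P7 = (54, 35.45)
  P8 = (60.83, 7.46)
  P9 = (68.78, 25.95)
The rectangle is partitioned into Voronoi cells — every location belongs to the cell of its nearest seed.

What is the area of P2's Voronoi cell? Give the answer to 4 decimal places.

1. box [0,74]×[0,72]: [(0, 0) (74, 0) (74, 72) (0, 72)]
2. ⊥bis P2·P0 via (24.085,34.935): [(0, 27.6402) (74, 50.0531) (74, 72) (0, 72)]  |A|=2453.3472
3. ⊥bis P2·P1 via (14.725,55.335): [(0, 70.6826) (31.998, 37.3317) (74, 50.0531) (74, 72) (0, 72)]  |A|=1764.712
4. ⊥bis P2·P3 via (16.21,36.355): [(0, 70.6826) (31.998, 37.3317) (74, 50.0531) (74, 72) (0, 72)]  |A|=1764.712
5. ⊥bis P2·P4 via (39.855,61.325): [(0, 70.6826) (31.998, 37.3317) (43.1521, 40.71) (38.1477, 72) (0, 72)]  |A|=865.2947
6. ⊥bis P2·P5 via (30.905,41.525): [(0, 70.6826) (29.2892, 40.155) (41.5748, 50.5721) (38.1477, 72) (0, 72)]  |A|=776.1772
7. ⊥bis P2·P6 via (24.26,50.265): [(0, 70.6826) (21.8176, 47.9425) (39.3317, 64.5968) (38.1477, 72) (0, 72)]  |A|=547.9296
8. ⊥bis P2·P7 via (35.595,46.575): [(0, 70.6826) (21.8176, 47.9425) (39.3317, 64.5968) (38.1477, 72) (0, 72)]  |A|=547.9296
9. ⊥bis P2·P8 via (39.01,32.58): [(0, 70.6826) (21.8176, 47.9425) (39.3317, 64.5968) (38.1477, 72) (0, 72)]  |A|=547.9296
10. ⊥bis P2·P9 via (42.985,41.825): [(0, 70.6826) (21.8176, 47.9425) (39.3317, 64.5968) (38.1477, 72) (0, 72)]  |A|=547.9296
11. canonical 5-gon: [(0, 70.6826) (21.8176, 47.9425) (39.3317, 64.5968) (38.1477, 72) (0, 72)]
12. shoelace: 547.9296

Area of P2's cell: 547.9296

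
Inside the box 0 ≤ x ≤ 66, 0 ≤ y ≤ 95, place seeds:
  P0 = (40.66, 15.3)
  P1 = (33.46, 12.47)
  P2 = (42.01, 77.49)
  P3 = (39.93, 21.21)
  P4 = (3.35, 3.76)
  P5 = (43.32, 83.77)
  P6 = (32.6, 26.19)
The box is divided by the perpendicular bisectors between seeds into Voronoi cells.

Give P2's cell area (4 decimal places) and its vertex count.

Area of P2's cell: 1969.4209 (5 vertices)

1. box [0,66]×[0,95]: [(0, 0) (66, 0) (66, 95) (0, 95)]
2. ⊥bis P2·P0 via (41.335,46.395): [(0, 47.2923) (66, 45.8596) (66, 95) (0, 95)]  |A|=3195.9884
3. ⊥bis P2·P1 via (37.735,44.98): [(0, 49.9421) (24.135, 46.7684) (66, 45.8596) (66, 95) (0, 95)]  |A|=3164.012
4. ⊥bis P2·P3 via (40.97,49.35): [(0, 50.8642) (66, 48.4249) (66, 95) (0, 95)]  |A|=2993.4593
5. ⊥bis P2·P4 via (22.68,40.625): [(0, 52.5172) (3.3915, 50.7388) (66, 48.4249) (66, 95) (0, 95)]  |A|=2990.6562
6. ⊥bis P2·P5 via (42.665,80.63): [(0, 89.5299) (0, 52.5172) (3.3915, 50.7388) (66, 48.4249) (66, 75.7623)]  |A|=2175.2993
7. ⊥bis P2·P6 via (37.305,51.84): [(0, 89.5299) (0, 58.6829) (53.38, 48.8914) (66, 48.4249) (66, 75.7623)]  |A|=1969.4209
8. canonical 5-gon: [(0, 89.5299) (0, 58.6829) (53.38, 48.8914) (66, 48.4249) (66, 75.7623)]
9. shoelace: 1969.4209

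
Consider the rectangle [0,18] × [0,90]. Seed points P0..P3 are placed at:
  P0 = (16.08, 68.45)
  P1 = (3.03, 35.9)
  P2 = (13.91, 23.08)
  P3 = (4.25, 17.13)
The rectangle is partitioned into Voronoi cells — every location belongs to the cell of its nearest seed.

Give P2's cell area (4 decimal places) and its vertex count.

1. box [0,18]×[0,90]: [(0, 0) (18, 0) (18, 90) (0, 90)]
2. ⊥bis P2·P0 via (14.995,45.765): [(0, 46.4822) (0, 0) (18, 0) (18, 45.6213)]  |A|=828.9312
3. ⊥bis P2·P1 via (8.47,29.49): [(0, 22.3017) (0, 0) (18, 0) (18, 37.5779)]  |A|=538.9163
4. ⊥bis P2·P3 via (9.08,20.105): [(5.0744, 26.6082) (18, 5.6231) (18, 37.5779)]  |A|=206.5173
5. canonical 3-gon: [(5.0744, 26.6082) (18, 5.6231) (18, 37.5779)]
6. shoelace: 206.5173

Area of P2's cell: 206.5173 (3 vertices)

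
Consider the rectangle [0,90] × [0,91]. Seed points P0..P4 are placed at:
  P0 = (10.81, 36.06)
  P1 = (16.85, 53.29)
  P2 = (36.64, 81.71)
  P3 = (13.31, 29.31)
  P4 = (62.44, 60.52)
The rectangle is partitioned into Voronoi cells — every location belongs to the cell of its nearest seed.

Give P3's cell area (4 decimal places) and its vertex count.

Area of P3's cell: 1940.1697 (5 vertices)

1. box [0,90]×[0,91]: [(0, 0) (90, 0) (90, 91) (0, 91)]
2. ⊥bis P3·P0 via (12.06,32.685): [(0, 28.2183) (0, 0) (90, 0) (90, 61.5517)]  |A|=4039.65
3. ⊥bis P3·P1 via (15.08,41.3): [(29.5522, 39.1636) (0, 28.2183) (0, 0) (90, 0) (90, 30.2401)]  |A|=3093.2912
4. ⊥bis P3·P2 via (24.975,55.51): [(77.631, 32.066) (29.5522, 39.1636) (0, 28.2183) (0, 0) (90, 0) (90, 26.559)]  |A|=3070.5253
5. ⊥bis P3·P4 via (37.875,44.915): [(42.768, 37.2126) (29.5522, 39.1636) (0, 28.2183) (0, 0) (66.4074, 0)]  |A|=1940.1697
6. canonical 5-gon: [(42.768, 37.2126) (29.5522, 39.1636) (0, 28.2183) (0, 0) (66.4074, 0)]
7. shoelace: 1940.1697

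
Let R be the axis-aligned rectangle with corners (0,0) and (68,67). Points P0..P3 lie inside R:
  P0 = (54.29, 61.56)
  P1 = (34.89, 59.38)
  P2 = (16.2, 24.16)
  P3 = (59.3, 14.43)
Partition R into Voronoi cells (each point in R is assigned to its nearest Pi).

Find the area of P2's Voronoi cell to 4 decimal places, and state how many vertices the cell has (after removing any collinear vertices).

Area of P2's cell: 1694.2104 (4 vertices)

1. box [0,68]×[0,67]: [(0, 0) (68, 0) (68, 67) (0, 67)]
2. ⊥bis P2·P0 via (35.245,42.86): [(0, 0) (68, 0) (68, 9.5007) (11.5423, 67) (0, 67)]  |A|=2932.8607
3. ⊥bis P2·P1 via (25.545,41.77): [(0, 55.3258) (0, 0) (68, 0) (68, 9.5007) (48.0323, 29.8368)]  |A|=2438.0176
4. ⊥bis P2·P3 via (37.75,19.295): [(40.9753, 33.5817) (0, 55.3258) (0, 0) (33.3941, 0)]  |A|=1694.2104
5. canonical 4-gon: [(40.9753, 33.5817) (0, 55.3258) (0, 0) (33.3941, 0)]
6. shoelace: 1694.2104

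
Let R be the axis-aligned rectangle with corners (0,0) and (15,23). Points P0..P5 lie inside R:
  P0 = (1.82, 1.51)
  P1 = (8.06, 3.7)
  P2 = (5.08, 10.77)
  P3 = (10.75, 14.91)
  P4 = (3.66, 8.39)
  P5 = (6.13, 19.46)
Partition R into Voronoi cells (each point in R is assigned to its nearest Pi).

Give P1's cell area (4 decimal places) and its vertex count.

1. box [0,15]×[0,23]: [(0, 0) (15, 0) (15, 23) (0, 23)]
2. ⊥bis P1·P0 via (4.94,2.605): [(0, 16.6806) (5.8543, 0) (15, 0) (15, 23) (0, 23)]  |A|=296.1737
3. ⊥bis P1·P2 via (6.57,7.235): [(3.7345, 6.0398) (5.8543, 0) (15, 0) (15, 10.7882)]  |A|=88.3869
4. ⊥bis P1·P3 via (9.405,9.305): [(10.7279, 8.9876) (3.7345, 6.0398) (5.8543, 0) (15, 0) (15, 7.9624)]  |A|=82.3507
5. ⊥bis P1·P4 via (5.86,6.045): [(10.7279, 8.9876) (7.584, 7.6624) (4.2596, 4.5436) (5.8543, 0) (15, 0) (15, 7.9624)]  |A|=79.0448
6. ⊥bis P1·P5 via (7.095,11.58): [(10.7279, 8.9876) (7.584, 7.6624) (4.2596, 4.5436) (5.8543, 0) (15, 0) (15, 7.9624)]  |A|=79.0448
7. canonical 6-gon: [(10.7279, 8.9876) (7.584, 7.6624) (4.2596, 4.5436) (5.8543, 0) (15, 0) (15, 7.9624)]
8. shoelace: 79.0448

Area of P1's cell: 79.0448 (6 vertices)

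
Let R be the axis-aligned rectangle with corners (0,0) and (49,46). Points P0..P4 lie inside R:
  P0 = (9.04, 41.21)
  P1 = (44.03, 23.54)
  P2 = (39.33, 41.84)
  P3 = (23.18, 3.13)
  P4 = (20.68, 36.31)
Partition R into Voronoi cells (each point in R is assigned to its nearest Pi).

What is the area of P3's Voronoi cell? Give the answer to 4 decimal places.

Area of P3's cell: 706.7173

1. box [0,49]×[0,46]: [(0, 0) (49, 0) (49, 46) (0, 46)]
2. ⊥bis P3·P0 via (16.11,22.17): [(0, 16.188) (0, 0) (49, 0) (49, 34.3828)]  |A|=1238.9848
3. ⊥bis P3·P1 via (33.605,13.335): [(22.5981, 24.5792) (0, 16.188) (0, 0) (46.6586, 0)]  |A|=756.3238
4. ⊥bis P3·P2 via (31.255,22.485): [(22.5981, 24.5792) (0, 16.188) (0, 0) (46.6586, 0)]  |A|=756.3238
5. ⊥bis P3·P4 via (21.93,19.72): [(26.9821, 20.1007) (6.3507, 18.5462) (0, 16.188) (0, 0) (46.6586, 0)]  |A|=706.7173
6. canonical 5-gon: [(26.9821, 20.1007) (6.3507, 18.5462) (0, 16.188) (0, 0) (46.6586, 0)]
7. shoelace: 706.7173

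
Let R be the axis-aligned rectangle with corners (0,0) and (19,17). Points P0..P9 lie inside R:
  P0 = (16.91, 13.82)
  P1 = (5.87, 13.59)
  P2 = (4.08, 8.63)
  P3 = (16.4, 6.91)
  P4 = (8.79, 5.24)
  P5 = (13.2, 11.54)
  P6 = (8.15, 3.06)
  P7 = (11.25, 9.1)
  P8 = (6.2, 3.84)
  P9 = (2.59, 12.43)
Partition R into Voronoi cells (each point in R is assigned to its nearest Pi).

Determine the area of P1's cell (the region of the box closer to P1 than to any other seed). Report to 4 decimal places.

1. box [0,19]×[0,17]: [(0, 0) (19, 0) (19, 17) (0, 17)]
2. ⊥bis P1·P0 via (11.39,13.705): [(0, 0) (11.6755, 0) (11.3214, 17) (0, 17)]  |A|=195.4734
3. ⊥bis P1·P2 via (4.975,11.11): [(0, 12.9054) (11.4931, 8.7577) (11.3214, 17) (0, 17)]  |A|=70.1866
4. ⊥bis P1·P3 via (11.135,10.25): [(0, 12.9054) (10.4314, 9.1409) (11.4516, 10.749) (11.3214, 17) (0, 17)]  |A|=69.1375
5. ⊥bis P1·P4 via (7.33,9.415): [(0, 12.9054) (8.5193, 9.8309) (11.4494, 10.8555) (11.3214, 17) (0, 17)]  |A|=67.0908
6. ⊥bis P1·P5 via (9.535,12.565): [(0, 12.9054) (8.5193, 9.8309) (8.7976, 9.9282) (10.7753, 17) (0, 17)]  |A|=56.9539
7. ⊥bis P1·P6 via (7.01,8.325): [(0, 12.9054) (8.5193, 9.8309) (8.7976, 9.9282) (10.7753, 17) (0, 17)]  |A|=56.9539
8. ⊥bis P1·P7 via (8.56,11.345): [(0, 12.9054) (7.5795, 10.1701) (9.5132, 12.4872) (10.7753, 17) (0, 17)]  |A|=55.2159
9. ⊥bis P1·P8 via (6.035,8.715): [(0, 12.9054) (7.5795, 10.1701) (9.5132, 12.4872) (10.7753, 17) (0, 17)]  |A|=55.2159
10. ⊥bis P1·P9 via (4.23,13.01): [(4.8913, 11.1402) (7.5795, 10.1701) (9.5132, 12.4872) (10.7753, 17) (2.8189, 17)]  |A|=36.943
11. canonical 5-gon: [(4.8913, 11.1402) (7.5795, 10.1701) (9.5132, 12.4872) (10.7753, 17) (2.8189, 17)]
12. shoelace: 36.943

Area of P1's cell: 36.9430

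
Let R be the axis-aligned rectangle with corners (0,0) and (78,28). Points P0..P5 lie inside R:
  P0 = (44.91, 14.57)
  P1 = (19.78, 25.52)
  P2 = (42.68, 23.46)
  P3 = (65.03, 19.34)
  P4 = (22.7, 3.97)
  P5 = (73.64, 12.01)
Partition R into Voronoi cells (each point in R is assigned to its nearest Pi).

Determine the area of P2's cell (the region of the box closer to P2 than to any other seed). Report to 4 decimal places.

1. box [0,78]×[0,28]: [(0, 0) (78, 0) (78, 28) (0, 28)]
2. ⊥bis P2·P0 via (43.795,19.015): [(0, 8.0293) (78, 27.5951) (78, 28) (0, 28)]  |A|=794.648
3. ⊥bis P2·P1 via (31.23,24.49): [(30.436, 15.664) (78, 27.5951) (78, 28) (31.5457, 28)]  |A|=296.1592
4. ⊥bis P2·P3 via (53.855,21.4): [(30.436, 15.664) (53.8818, 21.5452) (55.0716, 28) (31.5457, 28)]  |A|=217.2776
5. ⊥bis P2·P4 via (32.69,13.715): [(30.4658, 15.9951) (30.7195, 15.7351) (53.8818, 21.5452) (55.0716, 28) (31.5457, 28)]  |A|=217.2317
6. ⊥bis P2·P5 via (58.16,17.735): [(30.4658, 15.9951) (30.7195, 15.7351) (53.8818, 21.5452) (55.0716, 28) (31.5457, 28)]  |A|=217.2317
7. canonical 5-gon: [(30.4658, 15.9951) (30.7195, 15.7351) (53.8818, 21.5452) (55.0716, 28) (31.5457, 28)]
8. shoelace: 217.2317

Area of P2's cell: 217.2317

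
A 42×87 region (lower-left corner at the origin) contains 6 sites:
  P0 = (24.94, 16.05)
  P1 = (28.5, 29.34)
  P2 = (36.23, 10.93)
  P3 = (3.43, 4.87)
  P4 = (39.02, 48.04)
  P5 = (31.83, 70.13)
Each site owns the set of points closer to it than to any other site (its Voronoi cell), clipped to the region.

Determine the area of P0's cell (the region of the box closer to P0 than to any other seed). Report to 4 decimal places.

1. box [0,42]×[0,87]: [(0, 0) (42, 0) (42, 87) (0, 87)]
2. ⊥bis P0·P1 via (26.72,22.695): [(0, 29.8525) (0, 0) (42, 0) (42, 18.6019)]  |A|=1017.5432
3. ⊥bis P0·P2 via (30.585,13.49): [(33.8886, 20.7747) (0, 29.8525) (0, 0) (24.4673, 0)]  |A|=759.9809
4. ⊥bis P0·P3 via (14.185,10.46): [(33.8886, 20.7747) (4.7697, 28.5749) (19.6217, 0) (24.4673, 0)]  |A|=408.4447
5. ⊥bis P0·P4 via (31.98,32.045): [(33.8886, 20.7747) (4.7697, 28.5749) (19.6217, 0) (24.4673, 0)]  |A|=408.4447
6. ⊥bis P0·P5 via (28.385,43.09): [(33.8886, 20.7747) (4.7697, 28.5749) (19.6217, 0) (24.4673, 0)]  |A|=408.4447
7. canonical 4-gon: [(33.8886, 20.7747) (4.7697, 28.5749) (19.6217, 0) (24.4673, 0)]
8. shoelace: 408.4447

Area of P0's cell: 408.4447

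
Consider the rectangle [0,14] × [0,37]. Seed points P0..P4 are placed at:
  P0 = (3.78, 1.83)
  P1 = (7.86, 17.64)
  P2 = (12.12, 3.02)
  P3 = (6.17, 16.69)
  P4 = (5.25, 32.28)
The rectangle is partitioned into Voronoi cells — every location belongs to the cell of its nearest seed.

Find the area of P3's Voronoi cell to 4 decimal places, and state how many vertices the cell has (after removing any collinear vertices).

Area of P3's cell: 104.6724 (5 vertices)

1. box [0,14]×[0,37]: [(0, 0) (14, 0) (14, 37) (0, 37)]
2. ⊥bis P3·P0 via (4.975,9.26): [(0, 10.0602) (14, 7.8085) (14, 37) (0, 37)]  |A|=392.9197
3. ⊥bis P3·P1 via (7.015,17.165): [(0, 29.6443) (0, 10.0602) (12.1031, 8.1136)]  |A|=118.5144
4. ⊥bis P3·P2 via (9.145,9.855): [(10.7351, 10.5471) (0, 29.6443) (0, 10.0602) (7.0217, 8.9308)]  |A|=112.8905
5. ⊥bis P3·P4 via (5.71,24.485): [(10.7351, 10.5471) (2.9904, 24.3245) (0, 24.148) (0, 10.0602) (7.0217, 8.9308)]  |A|=104.6724
6. canonical 5-gon: [(10.7351, 10.5471) (2.9904, 24.3245) (0, 24.148) (0, 10.0602) (7.0217, 8.9308)]
7. shoelace: 104.6724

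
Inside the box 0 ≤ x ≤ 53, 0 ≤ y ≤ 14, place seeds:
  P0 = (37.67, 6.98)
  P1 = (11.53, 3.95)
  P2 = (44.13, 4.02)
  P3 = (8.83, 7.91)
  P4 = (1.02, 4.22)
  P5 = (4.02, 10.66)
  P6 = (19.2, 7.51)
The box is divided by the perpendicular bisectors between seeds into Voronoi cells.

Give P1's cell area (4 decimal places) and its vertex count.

1. box [0,53]×[0,14]: [(0, 0) (53, 0) (53, 14) (0, 14)]
2. ⊥bis P1·P0 via (24.6,5.465): [(0, 0) (25.2335, 0) (23.6107, 14) (0, 14)]  |A|=341.909
3. ⊥bis P1·P2 via (27.83,3.985): [(0, 0) (25.2335, 0) (23.6107, 14) (0, 14)]  |A|=341.909
4. ⊥bis P1·P3 via (10.18,5.93): [(1.4827, 0) (25.2335, 0) (23.6107, 14) (22.016, 14)]  |A|=177.4183
5. ⊥bis P1·P4 via (6.275,4.085): [(6.2536, 3.2529) (6.1701, 0) (25.2335, 0) (23.6107, 14) (22.016, 14)]  |A|=169.7945
6. ⊥bis P1·P5 via (7.775,7.305): [(6.2536, 3.2529) (6.1701, 0) (25.2335, 0) (23.6107, 14) (22.016, 14)]  |A|=169.7945
7. ⊥bis P1·P6 via (15.365,5.73): [(14.0481, 8.5673) (6.2536, 3.2529) (6.1701, 0) (18.0246, 0)]  |A|=63.236
8. canonical 4-gon: [(14.0481, 8.5673) (6.2536, 3.2529) (6.1701, 0) (18.0246, 0)]
9. shoelace: 63.236

Area of P1's cell: 63.2360 (4 vertices)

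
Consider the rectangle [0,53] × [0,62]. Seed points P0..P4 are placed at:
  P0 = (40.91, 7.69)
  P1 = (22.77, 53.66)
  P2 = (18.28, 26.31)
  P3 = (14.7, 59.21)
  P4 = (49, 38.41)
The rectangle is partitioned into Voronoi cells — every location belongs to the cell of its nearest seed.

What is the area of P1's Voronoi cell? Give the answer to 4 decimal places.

Area of P1's cell: 521.2575

1. box [0,53]×[0,62]: [(0, 0) (53, 0) (53, 62) (0, 62)]
2. ⊥bis P1·P0 via (31.84,30.675): [(0, 18.1108) (53, 39.0248) (53, 62) (0, 62)]  |A|=1771.9062
3. ⊥bis P1·P2 via (20.525,39.985): [(0, 43.3546) (45.1771, 35.9379) (53, 39.0248) (53, 62) (0, 62)]  |A|=1201.6853
4. ⊥bis P1·P3 via (18.735,56.435): [(8.7511, 41.9179) (45.1771, 35.9379) (53, 39.0248) (53, 62) (22.5622, 62)]  |A|=893.5525
5. ⊥bis P1·P4 via (35.885,46.035): [(8.7511, 41.9179) (31.3357, 38.2102) (45.167, 62) (22.5622, 62)]  |A|=521.2575
6. canonical 4-gon: [(8.7511, 41.9179) (31.3357, 38.2102) (45.167, 62) (22.5622, 62)]
7. shoelace: 521.2575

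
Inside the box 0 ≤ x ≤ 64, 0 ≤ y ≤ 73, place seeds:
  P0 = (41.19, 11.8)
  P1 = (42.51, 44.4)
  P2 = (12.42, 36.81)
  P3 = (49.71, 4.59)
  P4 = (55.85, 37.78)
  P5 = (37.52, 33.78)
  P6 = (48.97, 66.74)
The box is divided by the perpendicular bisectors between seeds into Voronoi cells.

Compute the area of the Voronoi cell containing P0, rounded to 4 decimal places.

Area of P0's cell: 727.7439

1. box [0,64]×[0,73]: [(0, 0) (64, 0) (64, 73) (0, 73)]
2. ⊥bis P0·P1 via (41.85,28.1): [(0, 29.7945) (0, 0) (64, 0) (64, 27.2031)]  |A|=1823.9254
3. ⊥bis P0·P2 via (26.805,24.305): [(30.5034, 28.5594) (5.6765, 0) (64, 0) (64, 27.2031)]  |A|=1288.4496
4. ⊥bis P0·P3 via (45.45,8.195): [(61.6172, 27.2996) (30.5034, 28.5594) (5.6765, 0) (38.515, 0)]  |A|=908.1744
5. ⊥bis P0·P4 via (48.52,24.79): [(55.9469, 20.5991) (42.7163, 28.0649) (30.5034, 28.5594) (5.6765, 0) (38.515, 0)]  |A|=842.6821
6. ⊥bis P0·P5 via (39.355,22.79): [(55.9469, 20.5991) (49.1624, 24.4275) (23.1335, 20.0815) (5.6765, 0) (38.515, 0)]  |A|=727.7439
7. ⊥bis P0·P6 via (45.08,39.27): [(55.9469, 20.5991) (49.1624, 24.4275) (23.1335, 20.0815) (5.6765, 0) (38.515, 0)]  |A|=727.7439
8. canonical 5-gon: [(55.9469, 20.5991) (49.1624, 24.4275) (23.1335, 20.0815) (5.6765, 0) (38.515, 0)]
9. shoelace: 727.7439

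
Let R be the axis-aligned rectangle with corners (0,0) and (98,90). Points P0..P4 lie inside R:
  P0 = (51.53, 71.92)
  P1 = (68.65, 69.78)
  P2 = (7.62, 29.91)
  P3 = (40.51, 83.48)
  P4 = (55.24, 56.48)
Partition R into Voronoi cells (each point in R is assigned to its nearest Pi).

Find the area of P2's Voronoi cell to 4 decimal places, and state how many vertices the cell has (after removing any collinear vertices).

1. box [0,98]×[0,90]: [(0, 0) (98, 0) (98, 90) (0, 90)]
2. ⊥bis P2·P0 via (29.575,50.915): [(0, 81.8276) (0, 0) (78.2869, 0)]  |A|=3203.0141
3. ⊥bis P2·P1 via (38.135,49.845): [(54.3599, 25.0092) (0, 81.8276) (0, 0) (70.698, 0)]  |A|=3108.1183
4. ⊥bis P2·P3 via (24.065,56.695): [(54.3599, 25.0092) (24.0168, 56.7246) (0, 71.47) (0, 0) (70.698, 0)]  |A|=2983.7405
5. ⊥bis P2·P4 via (31.43,43.195): [(23.8103, 56.8514) (0, 71.47) (0, 0) (55.531, 0)]  |A|=2429.3692
6. canonical 4-gon: [(23.8103, 56.8514) (0, 71.47) (0, 0) (55.531, 0)]
7. shoelace: 2429.3692

Area of P2's cell: 2429.3692 (4 vertices)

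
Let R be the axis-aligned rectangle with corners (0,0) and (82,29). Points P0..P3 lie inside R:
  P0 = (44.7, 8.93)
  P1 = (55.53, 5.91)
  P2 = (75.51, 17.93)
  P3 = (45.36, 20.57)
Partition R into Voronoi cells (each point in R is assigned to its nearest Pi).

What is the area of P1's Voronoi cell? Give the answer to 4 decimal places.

Area of P1's cell: 298.3230

1. box [0,82]×[0,29]: [(0, 0) (82, 0) (82, 29) (0, 29)]
2. ⊥bis P1·P0 via (50.115,7.42): [(48.0459, 0) (82, 0) (82, 29) (56.1327, 29)]  |A|=867.4105
3. ⊥bis P1·P2 via (65.52,11.92): [(55.8514, 27.9914) (48.0459, 0) (72.6911, 0)]  |A|=344.9265
4. ⊥bis P1·P3 via (50.445,13.24): [(60.5208, 20.2298) (52.048, 14.3521) (48.0459, 0) (72.6911, 0)]  |A|=298.323
5. canonical 4-gon: [(60.5208, 20.2298) (52.048, 14.3521) (48.0459, 0) (72.6911, 0)]
6. shoelace: 298.323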